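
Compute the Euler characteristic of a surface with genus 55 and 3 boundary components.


chi = 2 - 2g - b
= 2 - 2*55 - 3
= 2 - 110 - 3 = -111

-111


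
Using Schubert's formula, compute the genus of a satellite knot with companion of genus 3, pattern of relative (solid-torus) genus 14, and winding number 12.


Schubert: g(satellite) = g_rel(pattern) + |winding| * g(companion),
where g_rel(pattern) is the genus of the pattern relative to the solid torus.
= 14 + 12 * 3
= 14 + 36 = 50

50


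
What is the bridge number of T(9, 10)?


The bridge number of T(p,q) is min(p,q).
min(9, 10) = 9

9


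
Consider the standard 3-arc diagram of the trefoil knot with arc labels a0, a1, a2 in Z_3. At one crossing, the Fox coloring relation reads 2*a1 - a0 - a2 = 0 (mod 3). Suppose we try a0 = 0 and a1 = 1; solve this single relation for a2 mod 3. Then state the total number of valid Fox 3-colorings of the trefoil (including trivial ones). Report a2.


Step 1: Apply the given crossing relation 2*a1 - a0 - a2 = 0 (mod 3).
  a2 = 2*a1 - a0 mod 3
  a2 = 2*1 - 0 mod 3
  a2 = 2 - 0 mod 3
  a2 = 2 mod 3 = 2
Step 2: The trefoil has determinant 3.
  Number of Fox p-colorings (p prime) is p^2 if p = 3, else p.
  Since p = 3 divides det = 3, the trefoil is 3-colorable.
  (Indeed for p = 3 any choice of a0, a1 extends to a valid coloring; the trial (a0, a1, a2) = (0, 1, 2) satisfies all three crossing relations.)
  Total colorings = 3^2 = 9
Step 3: a2 = 2, total Fox 3-colorings = 9

2


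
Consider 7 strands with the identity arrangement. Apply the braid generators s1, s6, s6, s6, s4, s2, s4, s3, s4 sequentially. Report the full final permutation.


Starting with identity [1, 2, 3, 4, 5, 6, 7].
Apply generators in sequence:
  After s1: [2, 1, 3, 4, 5, 6, 7]
  After s6: [2, 1, 3, 4, 5, 7, 6]
  After s6: [2, 1, 3, 4, 5, 6, 7]
  After s6: [2, 1, 3, 4, 5, 7, 6]
  After s4: [2, 1, 3, 5, 4, 7, 6]
  After s2: [2, 3, 1, 5, 4, 7, 6]
  After s4: [2, 3, 1, 4, 5, 7, 6]
  After s3: [2, 3, 4, 1, 5, 7, 6]
  After s4: [2, 3, 4, 5, 1, 7, 6]
Final permutation: [2, 3, 4, 5, 1, 7, 6]

[2, 3, 4, 5, 1, 7, 6]


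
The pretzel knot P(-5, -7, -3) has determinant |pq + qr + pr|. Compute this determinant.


Step 1: Compute pq + qr + pr.
pq = (-5)*(-7) = 35
qr = (-7)*(-3) = 21
pr = (-5)*(-3) = 15
pq + qr + pr = 35 + 21 + 15 = 71
Step 2: Take absolute value.
det(P(-5,-7,-3)) = |71| = 71

71


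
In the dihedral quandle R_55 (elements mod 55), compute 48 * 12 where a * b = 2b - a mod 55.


48 * 12 = 2*12 - 48 mod 55
= 24 - 48 mod 55
= -24 mod 55 = 31

31


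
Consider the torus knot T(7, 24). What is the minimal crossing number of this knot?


For a torus knot T(p, q) with gcd(p,q)=1,
the crossing number is min(p*(q-1), q*(p-1)).
p*(q-1) = 7*23 = 161
q*(p-1) = 24*6 = 144
min(161, 144) = 144

144


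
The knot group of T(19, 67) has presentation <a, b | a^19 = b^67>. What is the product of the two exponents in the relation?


The relation is a^19 = b^67.
Product of exponents = 19 * 67
= 1273

1273


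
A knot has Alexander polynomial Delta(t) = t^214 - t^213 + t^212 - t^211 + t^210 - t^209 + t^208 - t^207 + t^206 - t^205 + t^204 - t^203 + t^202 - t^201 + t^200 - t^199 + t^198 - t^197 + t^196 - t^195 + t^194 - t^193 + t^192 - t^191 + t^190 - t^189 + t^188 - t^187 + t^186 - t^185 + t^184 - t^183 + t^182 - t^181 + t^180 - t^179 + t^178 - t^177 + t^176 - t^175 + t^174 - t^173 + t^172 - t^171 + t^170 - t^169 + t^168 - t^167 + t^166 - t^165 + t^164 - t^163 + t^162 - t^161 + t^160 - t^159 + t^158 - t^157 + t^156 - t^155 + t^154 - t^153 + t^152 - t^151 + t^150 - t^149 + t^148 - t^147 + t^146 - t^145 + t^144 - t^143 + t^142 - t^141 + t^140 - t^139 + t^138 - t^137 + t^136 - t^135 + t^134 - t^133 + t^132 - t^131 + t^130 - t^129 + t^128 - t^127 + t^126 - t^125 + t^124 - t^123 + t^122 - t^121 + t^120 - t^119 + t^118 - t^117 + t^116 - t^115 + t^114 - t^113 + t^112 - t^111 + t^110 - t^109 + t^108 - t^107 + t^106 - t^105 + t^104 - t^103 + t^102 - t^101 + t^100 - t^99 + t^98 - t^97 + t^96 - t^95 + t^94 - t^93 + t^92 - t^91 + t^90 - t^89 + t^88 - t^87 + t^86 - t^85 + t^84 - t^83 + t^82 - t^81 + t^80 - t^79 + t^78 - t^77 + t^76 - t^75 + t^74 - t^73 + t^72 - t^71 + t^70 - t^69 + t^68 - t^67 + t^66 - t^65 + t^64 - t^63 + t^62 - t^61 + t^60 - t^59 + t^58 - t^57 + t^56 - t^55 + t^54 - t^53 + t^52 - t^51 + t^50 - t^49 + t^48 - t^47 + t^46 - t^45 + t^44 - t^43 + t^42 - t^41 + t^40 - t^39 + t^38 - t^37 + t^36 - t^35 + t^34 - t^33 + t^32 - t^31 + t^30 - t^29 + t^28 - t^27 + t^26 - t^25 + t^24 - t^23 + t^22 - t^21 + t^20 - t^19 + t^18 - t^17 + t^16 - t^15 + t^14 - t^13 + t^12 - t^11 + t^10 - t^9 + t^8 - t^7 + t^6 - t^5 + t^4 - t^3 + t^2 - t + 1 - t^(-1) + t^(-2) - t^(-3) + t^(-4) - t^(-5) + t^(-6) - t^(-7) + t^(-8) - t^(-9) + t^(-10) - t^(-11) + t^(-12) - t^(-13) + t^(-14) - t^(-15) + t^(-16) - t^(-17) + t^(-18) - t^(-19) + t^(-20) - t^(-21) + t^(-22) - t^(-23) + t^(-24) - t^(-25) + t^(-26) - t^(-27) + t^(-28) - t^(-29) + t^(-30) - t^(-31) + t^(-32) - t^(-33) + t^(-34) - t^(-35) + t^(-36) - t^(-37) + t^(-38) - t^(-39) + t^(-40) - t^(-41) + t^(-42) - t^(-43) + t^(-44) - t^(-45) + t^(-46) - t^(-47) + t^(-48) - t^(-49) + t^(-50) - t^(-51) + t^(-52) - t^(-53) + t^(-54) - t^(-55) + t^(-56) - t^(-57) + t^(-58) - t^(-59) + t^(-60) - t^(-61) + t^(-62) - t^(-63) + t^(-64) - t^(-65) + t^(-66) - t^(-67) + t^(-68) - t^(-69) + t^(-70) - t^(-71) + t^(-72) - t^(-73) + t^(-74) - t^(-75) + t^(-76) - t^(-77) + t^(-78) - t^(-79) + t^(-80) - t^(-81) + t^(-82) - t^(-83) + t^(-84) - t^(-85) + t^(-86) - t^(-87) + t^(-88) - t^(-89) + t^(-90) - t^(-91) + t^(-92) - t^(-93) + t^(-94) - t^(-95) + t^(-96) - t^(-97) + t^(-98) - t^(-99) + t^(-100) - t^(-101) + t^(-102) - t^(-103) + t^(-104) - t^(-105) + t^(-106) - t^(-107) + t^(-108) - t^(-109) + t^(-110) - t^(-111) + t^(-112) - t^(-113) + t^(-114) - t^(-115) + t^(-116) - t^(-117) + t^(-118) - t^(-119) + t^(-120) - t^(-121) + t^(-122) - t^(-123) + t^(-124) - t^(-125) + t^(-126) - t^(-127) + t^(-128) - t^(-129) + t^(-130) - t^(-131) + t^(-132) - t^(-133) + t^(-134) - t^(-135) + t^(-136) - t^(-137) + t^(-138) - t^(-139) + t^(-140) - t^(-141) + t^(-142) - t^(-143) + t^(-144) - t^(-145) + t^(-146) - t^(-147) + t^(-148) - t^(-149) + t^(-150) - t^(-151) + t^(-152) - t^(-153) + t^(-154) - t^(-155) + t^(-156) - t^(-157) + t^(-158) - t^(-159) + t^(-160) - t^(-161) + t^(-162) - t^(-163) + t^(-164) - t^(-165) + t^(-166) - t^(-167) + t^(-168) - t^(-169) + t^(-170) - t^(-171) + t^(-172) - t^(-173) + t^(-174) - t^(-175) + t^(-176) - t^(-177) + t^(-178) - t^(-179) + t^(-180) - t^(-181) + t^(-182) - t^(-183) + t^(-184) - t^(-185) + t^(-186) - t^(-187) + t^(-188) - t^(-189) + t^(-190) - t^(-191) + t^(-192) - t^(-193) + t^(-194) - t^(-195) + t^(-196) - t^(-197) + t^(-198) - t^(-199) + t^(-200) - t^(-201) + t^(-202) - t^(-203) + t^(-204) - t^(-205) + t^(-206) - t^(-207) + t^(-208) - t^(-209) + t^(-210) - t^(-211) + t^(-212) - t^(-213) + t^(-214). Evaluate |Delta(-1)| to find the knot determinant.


Step 1: The polynomial has 429 terms with alternating signs, exponents from 214 down to -214.
Step 2: Substitute t = -1. The i-th term has coefficient (-1)^i and exponent (m-i),
  so its value is (-1)^i * (-1)^(m-i) = (-1)^m = 1 for every i.
Step 3: All 429 terms equal 1, so Delta(-1) = 429 * (1) = 429
Step 4: |Delta(-1)| = 429

429


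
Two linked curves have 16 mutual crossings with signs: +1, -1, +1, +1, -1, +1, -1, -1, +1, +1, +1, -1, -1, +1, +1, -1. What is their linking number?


Step 1: Count positive crossings: 9
Step 2: Count negative crossings: 7
Step 3: Sum of signs = 9 - 7 = 2
Step 4: Linking number = sum/2 = 2/2 = 1

1


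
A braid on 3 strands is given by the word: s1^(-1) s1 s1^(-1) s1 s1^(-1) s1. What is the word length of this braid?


The word length counts the number of generators (including inverses).
Listing each generator: s1^(-1), s1, s1^(-1), s1, s1^(-1), s1
There are 6 generators in this braid word.

6


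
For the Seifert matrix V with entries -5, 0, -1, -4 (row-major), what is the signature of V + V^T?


Step 1: V + V^T = [[-10, -1], [-1, -8]]
Step 2: trace = -18, det = 79
Step 3: Discriminant = (-18)^2 - 4*79 = 8
Step 4: Eigenvalues: -7.58579, -10.4142
Step 5: Signature = (# positive eigenvalues) - (# negative eigenvalues) = -2

-2


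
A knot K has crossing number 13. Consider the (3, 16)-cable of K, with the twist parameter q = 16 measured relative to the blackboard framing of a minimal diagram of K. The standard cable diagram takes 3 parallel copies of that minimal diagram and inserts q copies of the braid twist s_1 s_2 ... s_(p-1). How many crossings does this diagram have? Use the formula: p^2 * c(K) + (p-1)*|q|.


Step 1: Each of the c(K) crossings of the companion diagram becomes p*p = p^2 crossings among the p parallel strands, and each of the |q| twists s_1 s_2 ... s_(p-1) adds (p-1) crossings.
  Crossings = p^2 * c(K) + (p-1)*|q|
Step 2: = 3^2 * 13 + (3-1)*16
Step 3: = 9*13 + 2*16
Step 4: = 117 + 32 = 149

149


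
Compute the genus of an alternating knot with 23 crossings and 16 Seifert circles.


For alternating knots, g = (c - s + 1)/2.
= (23 - 16 + 1)/2
= 8/2 = 4

4


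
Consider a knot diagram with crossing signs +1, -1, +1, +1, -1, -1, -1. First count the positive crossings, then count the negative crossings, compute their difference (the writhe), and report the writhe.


Step 1: Count positive crossings (+1).
Positive crossings: 3
Step 2: Count negative crossings (-1).
Negative crossings: 4
Step 3: Writhe = (positive) - (negative)
w = 3 - 4 = -1
Step 4: |w| = 1, and w is negative

-1


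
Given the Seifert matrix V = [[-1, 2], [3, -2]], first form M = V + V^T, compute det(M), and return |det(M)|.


Step 1: Form V + V^T where V = [[-1, 2], [3, -2]]
  V^T = [[-1, 3], [2, -2]]
  V + V^T = [[-2, 5], [5, -4]]
Step 2: det(V + V^T) = (-2)*(-4) - 5*5
  = 8 - 25 = -17
Step 3: Knot determinant = |det(V + V^T)| = |-17| = 17

17


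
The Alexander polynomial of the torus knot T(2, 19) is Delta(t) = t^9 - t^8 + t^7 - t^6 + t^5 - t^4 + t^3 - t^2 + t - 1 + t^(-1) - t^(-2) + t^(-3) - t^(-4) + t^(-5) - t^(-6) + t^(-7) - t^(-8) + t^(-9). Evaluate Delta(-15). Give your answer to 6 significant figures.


Substituting t = -15 into Delta(t) = t^9 - t^8 + t^7 - t^6 + t^5 - t^4 + t^3 - t^2 + t - 1 + t^(-1) - t^(-2) + t^(-3) - t^(-4) + t^(-5) - t^(-6) + t^(-7) - t^(-8) + t^(-9):
Term values: (-38443359375) + (-2562890625) + (-170859375) + (-11390625) + (-759375) + (-50625) + (-3375) + (-225) + (-15) + (-1) + (-0.0666667) + (-0.00444444) + (-0.000296296) + (-1.97531e-05) + (-1.31687e-06) + (-8.77915e-08) + (-5.85277e-09) + (-3.90184e-10) + (-2.60123e-11)
Sum = -4.118931362e+10
Rounded to 6 significant figures: -4.11893e+10

-4.11893e+10


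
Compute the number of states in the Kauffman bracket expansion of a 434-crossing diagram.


Each crossing contributes 2 choices (A-smoothing or B-smoothing).
Total states = 2^434 = 44362715105933037753254626946289339254982993206013065202727673289833940924890009968639590497666233249558259375382457149263586525184

44362715105933037753254626946289339254982993206013065202727673289833940924890009968639590497666233249558259375382457149263586525184


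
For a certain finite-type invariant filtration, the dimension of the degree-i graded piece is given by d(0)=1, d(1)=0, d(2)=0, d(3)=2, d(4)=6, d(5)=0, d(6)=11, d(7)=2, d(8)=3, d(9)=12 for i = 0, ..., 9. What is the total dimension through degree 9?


Total dimension = d(0) + d(1) + ... + d(9)
= 1 + 0 + 0 + 2 + 6 + 0 + 11 + 2 + 3 + 12
= 37

37


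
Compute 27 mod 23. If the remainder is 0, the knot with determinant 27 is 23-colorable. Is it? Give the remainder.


Step 1: A knot is p-colorable if and only if p divides its determinant.
Step 2: Compute 27 mod 23.
27 = 1 * 23 + 4
Step 3: 27 mod 23 = 4
Step 4: The knot is 23-colorable: no

4


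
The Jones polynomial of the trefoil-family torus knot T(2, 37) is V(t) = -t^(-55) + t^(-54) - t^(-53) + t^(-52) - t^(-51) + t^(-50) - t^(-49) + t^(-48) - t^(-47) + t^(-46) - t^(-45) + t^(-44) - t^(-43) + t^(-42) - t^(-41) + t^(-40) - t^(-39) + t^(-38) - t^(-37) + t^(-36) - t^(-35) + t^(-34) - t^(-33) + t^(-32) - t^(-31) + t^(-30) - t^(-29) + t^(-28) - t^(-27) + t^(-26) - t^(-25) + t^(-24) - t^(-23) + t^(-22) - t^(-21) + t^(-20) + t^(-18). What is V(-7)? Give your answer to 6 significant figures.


Substituting t = -7 into V(t) = -t^(-55) + t^(-54) - t^(-53) + t^(-52) - t^(-51) + t^(-50) - t^(-49) + t^(-48) - t^(-47) + t^(-46) - t^(-45) + t^(-44) - t^(-43) + t^(-42) - t^(-41) + t^(-40) - t^(-39) + t^(-38) - t^(-37) + t^(-36) - t^(-35) + t^(-34) - t^(-33) + t^(-32) - t^(-31) + t^(-30) - t^(-29) + t^(-28) - t^(-27) + t^(-26) - t^(-25) + t^(-24) - t^(-23) + t^(-22) - t^(-21) + t^(-20) + t^(-18):
  (-)t^(-55) = 3.30832e-47
  (+)t^(-54) = 2.31583e-46
  (-)t^(-53) = 1.62108e-45
  (+)t^(-52) = 1.13475e-44
  (-)t^(-51) = 7.94328e-44
  (+)t^(-50) = 5.5603e-43
  (-)t^(-49) = 3.89221e-42
  (+)t^(-48) = 2.72455e-41
  (-)t^(-47) = 1.90718e-40
  (+)t^(-46) = 1.33503e-39
  (-)t^(-45) = 9.34519e-39
  (+)t^(-44) = 6.54163e-38
  (-)t^(-43) = 4.57914e-37
  (+)t^(-42) = 3.2054e-36
  (-)t^(-41) = 2.24378e-35
  (+)t^(-40) = 1.57065e-34
  (-)t^(-39) = 1.09945e-33
  (+)t^(-38) = 7.69617e-33
  (-)t^(-37) = 5.38732e-32
  (+)t^(-36) = 3.77112e-31
  (-)t^(-35) = 2.63979e-30
  (+)t^(-34) = 1.84785e-29
  (-)t^(-33) = 1.29349e-28
  (+)t^(-32) = 9.05446e-28
  (-)t^(-31) = 6.33812e-27
  (+)t^(-30) = 4.43669e-26
  (-)t^(-29) = 3.10568e-25
  (+)t^(-28) = 2.17398e-24
  (-)t^(-27) = 1.52178e-23
  (+)t^(-26) = 1.06525e-22
  (-)t^(-25) = 7.45674e-22
  (+)t^(-24) = 5.21972e-21
  (-)t^(-23) = 3.6538e-20
  (+)t^(-22) = 2.55766e-19
  (-)t^(-21) = 1.79036e-18
  (+)t^(-20) = 1.25325e-17
  (+)t^(-18) = 6.14095e-16
Sum = (3.30832e-47) + (2.31583e-46) + (1.62108e-45) + (1.13475e-44) + (7.94328e-44) + (5.5603e-43) + (3.89221e-42) + (2.72455e-41) + (1.90718e-40) + (1.33503e-39) + (9.34519e-39) + (6.54163e-38) + (4.57914e-37) + (3.2054e-36) + (2.24378e-35) + (1.57065e-34) + (1.09945e-33) + (7.69617e-33) + (5.38732e-32) + (3.77112e-31) + (2.63979e-30) + (1.84785e-29) + (1.29349e-28) + (9.05446e-28) + (6.33812e-27) + (4.43669e-26) + (3.10568e-25) + (2.17398e-24) + (1.52178e-23) + (1.06525e-22) + (7.45674e-22) + (5.21972e-21) + (3.6538e-20) + (2.55766e-19) + (1.79036e-18) + (1.25325e-17) + (6.14095e-16)
= 6.287159019e-16
Rounded to 6 significant figures: 6.28716e-16

6.28716e-16


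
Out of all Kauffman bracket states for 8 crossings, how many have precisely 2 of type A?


We choose which 2 of 8 crossings get A-smoothings.
C(8, 2) = 8! / (2! * 6!)
= 28

28


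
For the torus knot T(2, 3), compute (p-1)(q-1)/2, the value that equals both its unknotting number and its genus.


For a torus knot T(p,q), both the unknotting number and genus equal (p-1)(q-1)/2.
= (2-1)(3-1)/2
= 1*2/2
= 2/2 = 1

1


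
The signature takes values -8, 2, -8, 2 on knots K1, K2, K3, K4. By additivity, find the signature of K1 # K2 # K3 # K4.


The signature is additive under connected sum.
signature(K1 # K2 # K3 # K4) = (-8) + (2) + (-8) + (2)
= -12

-12


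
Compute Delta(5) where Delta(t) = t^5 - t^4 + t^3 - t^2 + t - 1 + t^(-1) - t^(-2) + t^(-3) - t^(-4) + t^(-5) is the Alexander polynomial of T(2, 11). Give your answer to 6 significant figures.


Substituting t = 5 into Delta(t) = t^5 - t^4 + t^3 - t^2 + t - 1 + t^(-1) - t^(-2) + t^(-3) - t^(-4) + t^(-5):
Term values: (3125) + (-625) + (125) + (-25) + (5) + (-1) + (0.2) + (-0.04) + (0.008) + (-0.0016) + (0.00032)
Sum = 2604.16672
Rounded to 6 significant figures: 2604.17

2604.17


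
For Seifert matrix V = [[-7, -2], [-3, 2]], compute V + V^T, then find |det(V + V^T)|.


Step 1: Form V + V^T where V = [[-7, -2], [-3, 2]]
  V^T = [[-7, -3], [-2, 2]]
  V + V^T = [[-14, -5], [-5, 4]]
Step 2: det(V + V^T) = (-14)*4 - (-5)*(-5)
  = -56 - 25 = -81
Step 3: Knot determinant = |det(V + V^T)| = |-81| = 81

81


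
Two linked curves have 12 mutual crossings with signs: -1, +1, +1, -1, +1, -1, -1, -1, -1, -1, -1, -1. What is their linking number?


Step 1: Count positive crossings: 3
Step 2: Count negative crossings: 9
Step 3: Sum of signs = 3 - 9 = -6
Step 4: Linking number = sum/2 = -6/2 = -3

-3


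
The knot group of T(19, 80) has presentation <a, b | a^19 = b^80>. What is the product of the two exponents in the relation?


The relation is a^19 = b^80.
Product of exponents = 19 * 80
= 1520

1520


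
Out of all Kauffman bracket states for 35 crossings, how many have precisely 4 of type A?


We choose which 4 of 35 crossings get A-smoothings.
C(35, 4) = 35! / (4! * 31!)
= 52360

52360


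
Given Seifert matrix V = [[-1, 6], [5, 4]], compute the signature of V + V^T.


Step 1: V + V^T = [[-2, 11], [11, 8]]
Step 2: trace = 6, det = -137
Step 3: Discriminant = 6^2 - 4*(-137) = 584
Step 4: Eigenvalues: 15.083, -9.08305
Step 5: Signature = (# positive eigenvalues) - (# negative eigenvalues) = 0

0


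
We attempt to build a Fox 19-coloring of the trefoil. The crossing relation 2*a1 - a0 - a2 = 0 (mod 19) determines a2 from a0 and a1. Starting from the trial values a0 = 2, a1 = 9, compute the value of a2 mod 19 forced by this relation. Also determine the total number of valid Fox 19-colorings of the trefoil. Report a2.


Step 1: Apply the given crossing relation 2*a1 - a0 - a2 = 0 (mod 19).
  a2 = 2*a1 - a0 mod 19
  a2 = 2*9 - 2 mod 19
  a2 = 18 - 2 mod 19
  a2 = 16 mod 19 = 16
Step 2: The trefoil has determinant 3.
  Number of Fox p-colorings (p prime) is p^2 if p = 3, else p.
  Since 19 does not divide 3, only trivial (constant) colorings exist.
  (So the trial a0 = 2, a1 = 9 with a0 != a1 does NOT extend to a valid coloring of the whole trefoil: the other two crossing relations require 3*(a1 - a0) = 0 (mod 19), which fails.)
  Total colorings = 19
Step 3: a2 = 16, total Fox 19-colorings = 19

16


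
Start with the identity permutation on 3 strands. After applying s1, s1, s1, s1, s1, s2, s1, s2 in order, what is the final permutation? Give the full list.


Starting with identity [1, 2, 3].
Apply generators in sequence:
  After s1: [2, 1, 3]
  After s1: [1, 2, 3]
  After s1: [2, 1, 3]
  After s1: [1, 2, 3]
  After s1: [2, 1, 3]
  After s2: [2, 3, 1]
  After s1: [3, 2, 1]
  After s2: [3, 1, 2]
Final permutation: [3, 1, 2]

[3, 1, 2]


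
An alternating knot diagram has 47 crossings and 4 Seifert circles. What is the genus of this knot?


For alternating knots, g = (c - s + 1)/2.
= (47 - 4 + 1)/2
= 44/2 = 22

22


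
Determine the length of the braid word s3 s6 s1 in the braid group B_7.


The word length counts the number of generators (including inverses).
Listing each generator: s3, s6, s1
There are 3 generators in this braid word.

3


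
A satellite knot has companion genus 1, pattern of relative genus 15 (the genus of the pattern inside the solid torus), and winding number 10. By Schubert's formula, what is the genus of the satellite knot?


Schubert: g(satellite) = g_rel(pattern) + |winding| * g(companion),
where g_rel(pattern) is the genus of the pattern relative to the solid torus.
= 15 + 10 * 1
= 15 + 10 = 25

25


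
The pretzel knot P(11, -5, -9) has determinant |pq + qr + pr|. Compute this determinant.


Step 1: Compute pq + qr + pr.
pq = 11*(-5) = -55
qr = (-5)*(-9) = 45
pr = 11*(-9) = -99
pq + qr + pr = -55 + 45 + (-99) = -109
Step 2: Take absolute value.
det(P(11,-5,-9)) = |-109| = 109

109


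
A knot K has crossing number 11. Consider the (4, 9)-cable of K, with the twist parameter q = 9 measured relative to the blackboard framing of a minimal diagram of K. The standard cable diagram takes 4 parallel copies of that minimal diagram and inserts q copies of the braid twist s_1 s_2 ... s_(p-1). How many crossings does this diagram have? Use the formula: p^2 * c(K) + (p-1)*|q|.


Step 1: Each of the c(K) crossings of the companion diagram becomes p*p = p^2 crossings among the p parallel strands, and each of the |q| twists s_1 s_2 ... s_(p-1) adds (p-1) crossings.
  Crossings = p^2 * c(K) + (p-1)*|q|
Step 2: = 4^2 * 11 + (4-1)*9
Step 3: = 16*11 + 3*9
Step 4: = 176 + 27 = 203

203


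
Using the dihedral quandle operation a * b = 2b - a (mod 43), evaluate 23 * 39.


23 * 39 = 2*39 - 23 mod 43
= 78 - 23 mod 43
= 55 mod 43 = 12

12


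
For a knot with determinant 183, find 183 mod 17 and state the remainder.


Step 1: A knot is p-colorable if and only if p divides its determinant.
Step 2: Compute 183 mod 17.
183 = 10 * 17 + 13
Step 3: 183 mod 17 = 13
Step 4: The knot is 17-colorable: no

13


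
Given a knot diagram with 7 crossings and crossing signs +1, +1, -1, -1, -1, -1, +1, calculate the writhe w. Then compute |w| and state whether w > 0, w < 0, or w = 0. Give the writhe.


Step 1: Count positive crossings (+1).
Positive crossings: 3
Step 2: Count negative crossings (-1).
Negative crossings: 4
Step 3: Writhe = (positive) - (negative)
w = 3 - 4 = -1
Step 4: |w| = 1, and w is negative

-1


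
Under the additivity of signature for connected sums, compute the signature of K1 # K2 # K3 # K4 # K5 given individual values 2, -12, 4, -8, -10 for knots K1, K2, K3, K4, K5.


The signature is additive under connected sum.
signature(K1 # K2 # K3 # K4 # K5) = (2) + (-12) + (4) + (-8) + (-10)
= -24

-24


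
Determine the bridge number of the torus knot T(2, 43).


The bridge number of T(p,q) is min(p,q).
min(2, 43) = 2

2


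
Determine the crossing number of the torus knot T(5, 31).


For a torus knot T(p, q) with gcd(p,q)=1,
the crossing number is min(p*(q-1), q*(p-1)).
p*(q-1) = 5*30 = 150
q*(p-1) = 31*4 = 124
min(150, 124) = 124

124


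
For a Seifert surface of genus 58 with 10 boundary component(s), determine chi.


chi = 2 - 2g - b
= 2 - 2*58 - 10
= 2 - 116 - 10 = -124

-124


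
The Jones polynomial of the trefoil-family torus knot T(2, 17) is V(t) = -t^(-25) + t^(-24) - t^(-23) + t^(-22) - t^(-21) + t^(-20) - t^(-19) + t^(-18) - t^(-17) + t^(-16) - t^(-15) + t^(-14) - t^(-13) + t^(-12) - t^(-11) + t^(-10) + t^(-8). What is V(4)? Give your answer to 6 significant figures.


Substituting t = 4 into V(t) = -t^(-25) + t^(-24) - t^(-23) + t^(-22) - t^(-21) + t^(-20) - t^(-19) + t^(-18) - t^(-17) + t^(-16) - t^(-15) + t^(-14) - t^(-13) + t^(-12) - t^(-11) + t^(-10) + t^(-8):
  (-)t^(-25) = -8.88178e-16
  (+)t^(-24) = 3.55271e-15
  (-)t^(-23) = -1.42109e-14
  (+)t^(-22) = 5.68434e-14
  (-)t^(-21) = -2.27374e-13
  (+)t^(-20) = 9.09495e-13
  (-)t^(-19) = -3.63798e-12
  (+)t^(-18) = 1.45519e-11
  (-)t^(-17) = -5.82077e-11
  (+)t^(-16) = 2.32831e-10
  (-)t^(-15) = -9.31323e-10
  (+)t^(-14) = 3.72529e-09
  (-)t^(-13) = -1.49012e-08
  (+)t^(-12) = 5.96046e-08
  (-)t^(-11) = -2.38419e-07
  (+)t^(-10) = 9.53674e-07
  (+)t^(-8) = 1.52588e-05
Sum = (-8.88178e-16) + (3.55271e-15) + (-1.42109e-14) + (5.68434e-14) + (-2.27374e-13) + (9.09495e-13) + (-3.63798e-12) + (1.45519e-11) + (-5.82077e-11) + (2.32831e-10) + (-9.31323e-10) + (3.72529e-09) + (-1.49012e-08) + (5.96046e-08) + (-2.38419e-07) + (9.53674e-07) + (1.52588e-05)
= 1.602172852e-05
Rounded to 6 significant figures: 1.60217e-05

1.60217e-05


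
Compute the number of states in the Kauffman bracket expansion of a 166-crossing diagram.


Each crossing contributes 2 choices (A-smoothing or B-smoothing).
Total states = 2^166 = 93536104789177786765035829293842113257979682750464

93536104789177786765035829293842113257979682750464


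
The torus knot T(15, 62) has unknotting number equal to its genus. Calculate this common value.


For a torus knot T(p,q), both the unknotting number and genus equal (p-1)(q-1)/2.
= (15-1)(62-1)/2
= 14*61/2
= 854/2 = 427

427


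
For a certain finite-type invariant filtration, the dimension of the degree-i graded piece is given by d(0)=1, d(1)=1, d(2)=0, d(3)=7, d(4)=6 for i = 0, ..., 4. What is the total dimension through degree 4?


Total dimension = d(0) + d(1) + ... + d(4)
= 1 + 1 + 0 + 7 + 6
= 15

15


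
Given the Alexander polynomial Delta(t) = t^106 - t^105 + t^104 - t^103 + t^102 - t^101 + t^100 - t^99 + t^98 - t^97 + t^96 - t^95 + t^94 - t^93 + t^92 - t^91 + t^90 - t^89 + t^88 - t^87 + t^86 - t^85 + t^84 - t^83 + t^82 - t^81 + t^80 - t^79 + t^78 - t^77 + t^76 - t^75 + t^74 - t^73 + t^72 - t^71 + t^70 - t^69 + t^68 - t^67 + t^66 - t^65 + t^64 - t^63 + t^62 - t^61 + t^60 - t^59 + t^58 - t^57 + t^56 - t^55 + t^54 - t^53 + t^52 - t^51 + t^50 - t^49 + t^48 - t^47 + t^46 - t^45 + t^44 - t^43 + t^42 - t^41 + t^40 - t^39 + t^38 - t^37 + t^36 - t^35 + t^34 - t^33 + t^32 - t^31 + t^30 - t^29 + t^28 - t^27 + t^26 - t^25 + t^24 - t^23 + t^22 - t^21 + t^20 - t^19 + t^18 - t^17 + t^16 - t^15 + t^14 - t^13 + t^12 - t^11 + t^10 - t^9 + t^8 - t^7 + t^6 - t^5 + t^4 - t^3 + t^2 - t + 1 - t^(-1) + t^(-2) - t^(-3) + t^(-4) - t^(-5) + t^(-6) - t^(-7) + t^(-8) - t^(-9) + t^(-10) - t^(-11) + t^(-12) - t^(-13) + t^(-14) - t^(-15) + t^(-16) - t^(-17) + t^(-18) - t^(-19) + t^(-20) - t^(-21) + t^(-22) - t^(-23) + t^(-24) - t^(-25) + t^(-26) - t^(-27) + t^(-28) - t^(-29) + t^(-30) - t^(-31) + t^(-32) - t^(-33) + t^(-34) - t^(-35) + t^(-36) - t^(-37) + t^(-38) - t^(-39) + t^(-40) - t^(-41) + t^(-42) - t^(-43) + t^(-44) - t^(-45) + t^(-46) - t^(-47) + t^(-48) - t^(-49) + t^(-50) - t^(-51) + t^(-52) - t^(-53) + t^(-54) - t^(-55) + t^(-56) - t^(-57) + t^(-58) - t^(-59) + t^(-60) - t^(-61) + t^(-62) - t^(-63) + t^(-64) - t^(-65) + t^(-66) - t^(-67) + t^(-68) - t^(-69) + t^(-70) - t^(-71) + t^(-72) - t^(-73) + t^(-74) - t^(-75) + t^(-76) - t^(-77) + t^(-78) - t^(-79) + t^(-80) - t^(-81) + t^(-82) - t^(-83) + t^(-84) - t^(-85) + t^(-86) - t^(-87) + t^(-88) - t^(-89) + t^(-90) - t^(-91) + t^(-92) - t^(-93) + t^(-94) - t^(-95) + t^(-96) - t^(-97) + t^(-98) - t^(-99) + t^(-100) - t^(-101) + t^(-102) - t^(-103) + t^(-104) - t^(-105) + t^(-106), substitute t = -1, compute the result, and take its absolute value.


Step 1: The polynomial has 213 terms with alternating signs, exponents from 106 down to -106.
Step 2: Substitute t = -1. The i-th term has coefficient (-1)^i and exponent (m-i),
  so its value is (-1)^i * (-1)^(m-i) = (-1)^m = 1 for every i.
Step 3: All 213 terms equal 1, so Delta(-1) = 213 * (1) = 213
Step 4: |Delta(-1)| = 213

213


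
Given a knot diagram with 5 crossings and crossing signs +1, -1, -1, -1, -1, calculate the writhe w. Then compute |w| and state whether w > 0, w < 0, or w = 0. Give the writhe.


Step 1: Count positive crossings (+1).
Positive crossings: 1
Step 2: Count negative crossings (-1).
Negative crossings: 4
Step 3: Writhe = (positive) - (negative)
w = 1 - 4 = -3
Step 4: |w| = 3, and w is negative

-3


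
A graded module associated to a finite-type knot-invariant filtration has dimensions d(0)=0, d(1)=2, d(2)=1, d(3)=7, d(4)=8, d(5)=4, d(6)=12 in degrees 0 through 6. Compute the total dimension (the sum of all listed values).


Total dimension = d(0) + d(1) + ... + d(6)
= 0 + 2 + 1 + 7 + 8 + 4 + 12
= 34

34


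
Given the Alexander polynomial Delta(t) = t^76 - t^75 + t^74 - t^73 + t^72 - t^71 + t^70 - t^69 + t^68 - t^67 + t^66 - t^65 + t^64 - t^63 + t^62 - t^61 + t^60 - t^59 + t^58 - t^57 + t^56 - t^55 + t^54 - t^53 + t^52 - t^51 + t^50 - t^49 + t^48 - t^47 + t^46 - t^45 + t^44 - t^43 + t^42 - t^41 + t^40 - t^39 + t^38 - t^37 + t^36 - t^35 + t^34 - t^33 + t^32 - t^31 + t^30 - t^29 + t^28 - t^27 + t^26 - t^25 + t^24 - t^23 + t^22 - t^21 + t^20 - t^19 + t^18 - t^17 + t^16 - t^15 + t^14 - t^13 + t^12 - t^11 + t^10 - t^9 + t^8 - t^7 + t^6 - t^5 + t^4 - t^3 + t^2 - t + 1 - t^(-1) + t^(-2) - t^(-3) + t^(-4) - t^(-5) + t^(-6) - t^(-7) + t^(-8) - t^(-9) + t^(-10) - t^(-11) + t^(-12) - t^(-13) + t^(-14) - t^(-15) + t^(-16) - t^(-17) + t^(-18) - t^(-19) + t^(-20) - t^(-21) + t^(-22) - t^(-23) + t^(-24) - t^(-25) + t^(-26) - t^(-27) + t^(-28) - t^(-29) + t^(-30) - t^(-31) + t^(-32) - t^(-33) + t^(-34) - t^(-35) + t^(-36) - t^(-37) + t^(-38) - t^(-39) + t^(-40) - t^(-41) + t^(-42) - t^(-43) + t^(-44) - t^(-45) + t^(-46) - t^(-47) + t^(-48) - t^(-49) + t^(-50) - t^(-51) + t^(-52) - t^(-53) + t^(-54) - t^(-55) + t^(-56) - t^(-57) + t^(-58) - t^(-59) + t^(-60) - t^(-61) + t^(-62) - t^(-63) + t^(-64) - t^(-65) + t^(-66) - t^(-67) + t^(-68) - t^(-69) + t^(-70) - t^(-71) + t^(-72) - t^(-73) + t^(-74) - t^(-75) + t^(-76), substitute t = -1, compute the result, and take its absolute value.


Step 1: The polynomial has 153 terms with alternating signs, exponents from 76 down to -76.
Step 2: Substitute t = -1. The i-th term has coefficient (-1)^i and exponent (m-i),
  so its value is (-1)^i * (-1)^(m-i) = (-1)^m = 1 for every i.
Step 3: All 153 terms equal 1, so Delta(-1) = 153 * (1) = 153
Step 4: |Delta(-1)| = 153

153


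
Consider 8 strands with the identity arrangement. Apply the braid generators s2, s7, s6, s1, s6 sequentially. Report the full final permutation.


Starting with identity [1, 2, 3, 4, 5, 6, 7, 8].
Apply generators in sequence:
  After s2: [1, 3, 2, 4, 5, 6, 7, 8]
  After s7: [1, 3, 2, 4, 5, 6, 8, 7]
  After s6: [1, 3, 2, 4, 5, 8, 6, 7]
  After s1: [3, 1, 2, 4, 5, 8, 6, 7]
  After s6: [3, 1, 2, 4, 5, 6, 8, 7]
Final permutation: [3, 1, 2, 4, 5, 6, 8, 7]

[3, 1, 2, 4, 5, 6, 8, 7]


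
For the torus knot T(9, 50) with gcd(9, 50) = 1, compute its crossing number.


For a torus knot T(p, q) with gcd(p,q)=1,
the crossing number is min(p*(q-1), q*(p-1)).
p*(q-1) = 9*49 = 441
q*(p-1) = 50*8 = 400
min(441, 400) = 400

400


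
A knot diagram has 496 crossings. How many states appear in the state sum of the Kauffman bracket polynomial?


Each crossing contributes 2 choices (A-smoothing or B-smoothing).
Total states = 2^496 = 204586912993508866875824356051724947013540127877691549342705710506008362275292159680204380770369009821930417757972504438076078534117837065833032974336

204586912993508866875824356051724947013540127877691549342705710506008362275292159680204380770369009821930417757972504438076078534117837065833032974336


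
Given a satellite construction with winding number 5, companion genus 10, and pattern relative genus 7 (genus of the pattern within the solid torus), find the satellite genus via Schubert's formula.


Schubert: g(satellite) = g_rel(pattern) + |winding| * g(companion),
where g_rel(pattern) is the genus of the pattern relative to the solid torus.
= 7 + 5 * 10
= 7 + 50 = 57

57


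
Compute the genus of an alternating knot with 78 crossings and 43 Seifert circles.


For alternating knots, g = (c - s + 1)/2.
= (78 - 43 + 1)/2
= 36/2 = 18

18


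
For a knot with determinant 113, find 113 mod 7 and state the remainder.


Step 1: A knot is p-colorable if and only if p divides its determinant.
Step 2: Compute 113 mod 7.
113 = 16 * 7 + 1
Step 3: 113 mod 7 = 1
Step 4: The knot is 7-colorable: no

1


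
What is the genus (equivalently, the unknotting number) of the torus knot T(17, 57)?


For a torus knot T(p,q), both the unknotting number and genus equal (p-1)(q-1)/2.
= (17-1)(57-1)/2
= 16*56/2
= 896/2 = 448

448


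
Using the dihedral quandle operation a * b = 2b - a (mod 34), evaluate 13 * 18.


13 * 18 = 2*18 - 13 mod 34
= 36 - 13 mod 34
= 23 mod 34 = 23

23


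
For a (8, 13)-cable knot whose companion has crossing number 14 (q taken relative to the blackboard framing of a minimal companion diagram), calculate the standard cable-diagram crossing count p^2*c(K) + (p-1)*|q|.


Step 1: Each of the c(K) crossings of the companion diagram becomes p*p = p^2 crossings among the p parallel strands, and each of the |q| twists s_1 s_2 ... s_(p-1) adds (p-1) crossings.
  Crossings = p^2 * c(K) + (p-1)*|q|
Step 2: = 8^2 * 14 + (8-1)*13
Step 3: = 64*14 + 7*13
Step 4: = 896 + 91 = 987

987


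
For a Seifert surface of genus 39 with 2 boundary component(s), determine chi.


chi = 2 - 2g - b
= 2 - 2*39 - 2
= 2 - 78 - 2 = -78

-78


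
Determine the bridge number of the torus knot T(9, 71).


The bridge number of T(p,q) is min(p,q).
min(9, 71) = 9

9


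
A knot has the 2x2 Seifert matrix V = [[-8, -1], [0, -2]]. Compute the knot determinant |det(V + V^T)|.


Step 1: Form V + V^T where V = [[-8, -1], [0, -2]]
  V^T = [[-8, 0], [-1, -2]]
  V + V^T = [[-16, -1], [-1, -4]]
Step 2: det(V + V^T) = (-16)*(-4) - (-1)*(-1)
  = 64 - 1 = 63
Step 3: Knot determinant = |det(V + V^T)| = |63| = 63

63


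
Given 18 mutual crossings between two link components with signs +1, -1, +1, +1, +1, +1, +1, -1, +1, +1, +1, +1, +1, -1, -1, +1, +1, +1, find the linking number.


Step 1: Count positive crossings: 14
Step 2: Count negative crossings: 4
Step 3: Sum of signs = 14 - 4 = 10
Step 4: Linking number = sum/2 = 10/2 = 5

5


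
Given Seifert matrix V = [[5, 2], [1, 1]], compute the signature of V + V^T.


Step 1: V + V^T = [[10, 3], [3, 2]]
Step 2: trace = 12, det = 11
Step 3: Discriminant = 12^2 - 4*11 = 100
Step 4: Eigenvalues: 11, 1
Step 5: Signature = (# positive eigenvalues) - (# negative eigenvalues) = 2

2


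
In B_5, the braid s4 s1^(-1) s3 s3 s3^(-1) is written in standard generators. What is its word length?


The word length counts the number of generators (including inverses).
Listing each generator: s4, s1^(-1), s3, s3, s3^(-1)
There are 5 generators in this braid word.

5


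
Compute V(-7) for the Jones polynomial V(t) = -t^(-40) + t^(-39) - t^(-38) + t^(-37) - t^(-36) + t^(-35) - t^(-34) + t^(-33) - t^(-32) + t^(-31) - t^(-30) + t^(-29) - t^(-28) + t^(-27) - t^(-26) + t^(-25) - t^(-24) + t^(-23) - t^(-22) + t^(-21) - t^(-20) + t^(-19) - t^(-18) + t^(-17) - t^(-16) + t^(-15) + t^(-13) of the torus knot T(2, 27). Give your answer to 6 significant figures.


Substituting t = -7 into V(t) = -t^(-40) + t^(-39) - t^(-38) + t^(-37) - t^(-36) + t^(-35) - t^(-34) + t^(-33) - t^(-32) + t^(-31) - t^(-30) + t^(-29) - t^(-28) + t^(-27) - t^(-26) + t^(-25) - t^(-24) + t^(-23) - t^(-22) + t^(-21) - t^(-20) + t^(-19) - t^(-18) + t^(-17) - t^(-16) + t^(-15) + t^(-13):
  (-)t^(-40) = -1.57065e-34
  (+)t^(-39) = -1.09945e-33
  (-)t^(-38) = -7.69617e-33
  (+)t^(-37) = -5.38732e-32
  (-)t^(-36) = -3.77112e-31
  (+)t^(-35) = -2.63979e-30
  (-)t^(-34) = -1.84785e-29
  (+)t^(-33) = -1.29349e-28
  (-)t^(-32) = -9.05446e-28
  (+)t^(-31) = -6.33812e-27
  (-)t^(-30) = -4.43669e-26
  (+)t^(-29) = -3.10568e-25
  (-)t^(-28) = -2.17398e-24
  (+)t^(-27) = -1.52178e-23
  (-)t^(-26) = -1.06525e-22
  (+)t^(-25) = -7.45674e-22
  (-)t^(-24) = -5.21972e-21
  (+)t^(-23) = -3.6538e-20
  (-)t^(-22) = -2.55766e-19
  (+)t^(-21) = -1.79036e-18
  (-)t^(-20) = -1.25325e-17
  (+)t^(-19) = -8.77278e-17
  (-)t^(-18) = -6.14095e-16
  (+)t^(-17) = -4.29866e-15
  (-)t^(-16) = -3.00906e-14
  (+)t^(-15) = -2.10634e-13
  (+)t^(-13) = -1.03211e-11
Sum = (-1.57065e-34) + (-1.09945e-33) + (-7.69617e-33) + (-5.38732e-32) + (-3.77112e-31) + (-2.63979e-30) + (-1.84785e-29) + (-1.29349e-28) + (-9.05446e-28) + (-6.33812e-27) + (-4.43669e-26) + (-3.10568e-25) + (-2.17398e-24) + (-1.52178e-23) + (-1.06525e-22) + (-7.45674e-22) + (-5.21972e-21) + (-3.6538e-20) + (-2.55766e-19) + (-1.79036e-18) + (-1.25325e-17) + (-8.77278e-17) + (-6.14095e-16) + (-4.29866e-15) + (-3.00906e-14) + (-2.10634e-13) + (-1.03211e-11)
= -1.056682816e-11
Rounded to 6 significant figures: -1.05668e-11

-1.05668e-11


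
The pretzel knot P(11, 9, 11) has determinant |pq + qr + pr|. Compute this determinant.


Step 1: Compute pq + qr + pr.
pq = 11*9 = 99
qr = 9*11 = 99
pr = 11*11 = 121
pq + qr + pr = 99 + 99 + 121 = 319
Step 2: Take absolute value.
det(P(11,9,11)) = |319| = 319

319


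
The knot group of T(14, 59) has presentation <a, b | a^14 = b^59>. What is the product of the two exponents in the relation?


The relation is a^14 = b^59.
Product of exponents = 14 * 59
= 826

826


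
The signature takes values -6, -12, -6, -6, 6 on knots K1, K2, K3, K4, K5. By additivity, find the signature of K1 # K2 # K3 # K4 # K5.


The signature is additive under connected sum.
signature(K1 # K2 # K3 # K4 # K5) = (-6) + (-12) + (-6) + (-6) + (6)
= -24

-24


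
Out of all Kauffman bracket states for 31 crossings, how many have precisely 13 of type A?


We choose which 13 of 31 crossings get A-smoothings.
C(31, 13) = 31! / (13! * 18!)
= 206253075

206253075


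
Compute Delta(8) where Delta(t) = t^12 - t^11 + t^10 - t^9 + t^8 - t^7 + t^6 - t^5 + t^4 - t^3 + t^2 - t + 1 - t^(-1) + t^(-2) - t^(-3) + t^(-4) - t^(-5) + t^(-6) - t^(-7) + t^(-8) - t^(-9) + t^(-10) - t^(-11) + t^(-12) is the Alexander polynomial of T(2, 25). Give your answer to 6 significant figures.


Substituting t = 8 into Delta(t) = t^12 - t^11 + t^10 - t^9 + t^8 - t^7 + t^6 - t^5 + t^4 - t^3 + t^2 - t + 1 - t^(-1) + t^(-2) - t^(-3) + t^(-4) - t^(-5) + t^(-6) - t^(-7) + t^(-8) - t^(-9) + t^(-10) - t^(-11) + t^(-12):
Term values: (68719476736) + (-8589934592) + (1073741824) + (-134217728) + (16777216) + (-2097152) + (262144) + (-32768) + (4096) + (-512) + (64) + (-8) + (1) + (-0.125) + (0.015625) + (-0.00195312) + (0.000244141) + (-3.05176e-05) + (3.8147e-06) + (-4.76837e-07) + (5.96046e-08) + (-7.45058e-09) + (9.31323e-10) + (-1.16415e-10) + (1.45519e-11)
Sum = 6.108397932e+10
Rounded to 6 significant figures: 6.1084e+10

6.1084e+10


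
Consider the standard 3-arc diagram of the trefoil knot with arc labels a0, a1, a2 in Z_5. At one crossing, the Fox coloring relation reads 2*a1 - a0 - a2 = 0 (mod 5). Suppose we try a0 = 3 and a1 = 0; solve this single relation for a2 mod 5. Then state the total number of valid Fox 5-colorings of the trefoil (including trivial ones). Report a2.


Step 1: Apply the given crossing relation 2*a1 - a0 - a2 = 0 (mod 5).
  a2 = 2*a1 - a0 mod 5
  a2 = 2*0 - 3 mod 5
  a2 = 0 - 3 mod 5
  a2 = -3 mod 5 = 2
Step 2: The trefoil has determinant 3.
  Number of Fox p-colorings (p prime) is p^2 if p = 3, else p.
  Since 5 does not divide 3, only trivial (constant) colorings exist.
  (So the trial a0 = 3, a1 = 0 with a0 != a1 does NOT extend to a valid coloring of the whole trefoil: the other two crossing relations require 3*(a1 - a0) = 0 (mod 5), which fails.)
  Total colorings = 5
Step 3: a2 = 2, total Fox 5-colorings = 5

2


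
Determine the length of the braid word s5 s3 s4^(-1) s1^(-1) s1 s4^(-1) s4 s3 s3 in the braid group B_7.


The word length counts the number of generators (including inverses).
Listing each generator: s5, s3, s4^(-1), s1^(-1), s1, s4^(-1), s4, s3, s3
There are 9 generators in this braid word.

9


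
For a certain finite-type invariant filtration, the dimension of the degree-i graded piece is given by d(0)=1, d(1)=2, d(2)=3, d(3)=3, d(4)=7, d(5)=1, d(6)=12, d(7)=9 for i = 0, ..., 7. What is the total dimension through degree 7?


Total dimension = d(0) + d(1) + ... + d(7)
= 1 + 2 + 3 + 3 + 7 + 1 + 12 + 9
= 38

38


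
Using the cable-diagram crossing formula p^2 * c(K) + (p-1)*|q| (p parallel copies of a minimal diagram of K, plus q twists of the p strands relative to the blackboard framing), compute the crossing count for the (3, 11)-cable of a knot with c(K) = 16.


Step 1: Each of the c(K) crossings of the companion diagram becomes p*p = p^2 crossings among the p parallel strands, and each of the |q| twists s_1 s_2 ... s_(p-1) adds (p-1) crossings.
  Crossings = p^2 * c(K) + (p-1)*|q|
Step 2: = 3^2 * 16 + (3-1)*11
Step 3: = 9*16 + 2*11
Step 4: = 144 + 22 = 166

166


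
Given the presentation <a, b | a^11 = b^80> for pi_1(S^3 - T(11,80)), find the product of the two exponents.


The relation is a^11 = b^80.
Product of exponents = 11 * 80
= 880

880


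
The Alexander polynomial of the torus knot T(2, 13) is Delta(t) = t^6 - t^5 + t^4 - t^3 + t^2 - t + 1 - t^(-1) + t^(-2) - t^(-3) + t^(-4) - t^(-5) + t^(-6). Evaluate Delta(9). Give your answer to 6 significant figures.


Substituting t = 9 into Delta(t) = t^6 - t^5 + t^4 - t^3 + t^2 - t + 1 - t^(-1) + t^(-2) - t^(-3) + t^(-4) - t^(-5) + t^(-6):
Term values: (531441) + (-59049) + (6561) + (-729) + (81) + (-9) + (1) + (-0.111111) + (0.0123457) + (-0.00137174) + (0.000152416) + (-1.69351e-05) + (1.88168e-06)
Sum = 478296.9
Rounded to 6 significant figures: 478297

478297


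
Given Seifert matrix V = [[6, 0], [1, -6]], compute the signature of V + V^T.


Step 1: V + V^T = [[12, 1], [1, -12]]
Step 2: trace = 0, det = -145
Step 3: Discriminant = 0^2 - 4*(-145) = 580
Step 4: Eigenvalues: 12.0416, -12.0416
Step 5: Signature = (# positive eigenvalues) - (# negative eigenvalues) = 0

0
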